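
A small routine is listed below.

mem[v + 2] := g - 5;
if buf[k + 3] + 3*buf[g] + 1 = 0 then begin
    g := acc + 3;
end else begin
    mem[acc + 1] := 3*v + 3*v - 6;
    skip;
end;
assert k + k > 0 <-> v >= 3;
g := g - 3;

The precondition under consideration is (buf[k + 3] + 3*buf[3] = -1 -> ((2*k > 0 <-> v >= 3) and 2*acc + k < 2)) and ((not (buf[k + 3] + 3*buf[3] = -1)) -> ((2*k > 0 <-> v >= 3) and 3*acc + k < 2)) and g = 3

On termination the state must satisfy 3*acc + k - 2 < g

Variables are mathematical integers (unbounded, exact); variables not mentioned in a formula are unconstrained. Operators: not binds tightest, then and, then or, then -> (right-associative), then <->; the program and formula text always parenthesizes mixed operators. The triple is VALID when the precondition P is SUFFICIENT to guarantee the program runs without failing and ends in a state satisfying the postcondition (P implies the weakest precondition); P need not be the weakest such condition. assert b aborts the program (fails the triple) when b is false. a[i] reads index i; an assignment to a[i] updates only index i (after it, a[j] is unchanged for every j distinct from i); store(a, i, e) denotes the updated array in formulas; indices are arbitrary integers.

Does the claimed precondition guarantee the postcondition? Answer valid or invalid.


Working backward. After the program, the postcondition 3*acc + k - 2 < g must hold; in canonical form it is 3*acc + k < g + 2.
Before g := g - 3: 3*acc + k < g - 1
Before assert k + k > 0 <-> v >= 3: (2*k > 0 <-> v >= 3) and 3*acc + k < g - 1
Then branch requires (2*k > 0 <-> v >= 3) and 2*acc + k < 2; else branch requires (2*k > 0 <-> v >= 3) and 3*acc + k < g - 1.
Before the if: (buf[k + 3] + 3*buf[g] = -1 -> ((2*k > 0 <-> v >= 3) and 2*acc + k < 2)) and ((not (buf[k + 3] + 3*buf[g] = -1)) -> ((2*k > 0 <-> v >= 3) and 3*acc + k < g - 1))
Before mem[v + 2] := g - 5: (buf[k + 3] + 3*buf[g] = -1 -> ((2*k > 0 <-> v >= 3) and 2*acc + k < 2)) and ((not (buf[k + 3] + 3*buf[g] = -1)) -> ((2*k > 0 <-> v >= 3) and 3*acc + k < g - 1))
The weakest precondition is (buf[k + 3] + 3*buf[g] = -1 -> ((2*k > 0 <-> v >= 3) and 2*acc + k < 2)) and ((not (buf[k + 3] + 3*buf[g] = -1)) -> ((2*k > 0 <-> v >= 3) and 3*acc + k < g - 1)).
Check whether (buf[k + 3] + 3*buf[3] = -1 -> ((2*k > 0 <-> v >= 3) and 2*acc + k < 2)) and ((not (buf[k + 3] + 3*buf[3] = -1)) -> ((2*k > 0 <-> v >= 3) and 3*acc + k < 2)) and g = 3 implies it.
Every state satisfying the precondition satisfies the weakest precondition: the implication holds.
Answer: valid


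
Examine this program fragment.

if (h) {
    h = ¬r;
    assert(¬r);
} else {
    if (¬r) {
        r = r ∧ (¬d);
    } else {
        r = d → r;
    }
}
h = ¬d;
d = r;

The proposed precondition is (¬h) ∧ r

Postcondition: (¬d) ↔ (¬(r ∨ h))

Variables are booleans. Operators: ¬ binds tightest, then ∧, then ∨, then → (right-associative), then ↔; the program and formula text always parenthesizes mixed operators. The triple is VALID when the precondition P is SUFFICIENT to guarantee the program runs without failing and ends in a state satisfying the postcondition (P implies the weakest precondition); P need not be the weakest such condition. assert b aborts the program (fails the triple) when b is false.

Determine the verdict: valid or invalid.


Working backward. After the program, (¬d) ↔ (¬(r ∨ h)) must hold.
Before d := r: (¬r) ↔ (¬(r ∨ h))
Before h := ¬d: (¬r) ↔ (¬(r ∨ (¬d)))
Then branch requires (¬r) ∧ ((¬r) ↔ (¬(r ∨ (¬d)))); else branch requires ((¬r) → ((¬(r ∧ (¬d))) ↔ (¬((r ∧ (¬d)) ∨ (¬d))))) ∧ (r → ((¬(d → r)) ↔ (¬((d → r) ∨ (¬d))))).
Before the if: (h → ((¬r) ∧ ((¬r) ↔ (¬(r ∨ (¬d)))))) ∧ ((¬h) → (((¬r) → ((¬(r ∧ (¬d))) ↔ (¬((r ∧ (¬d)) ∨ (¬d))))) ∧ (r → ((¬(d → r)) ↔ (¬((d → r) ∨ (¬d)))))))
The weakest precondition is (h → ((¬r) ∧ ((¬r) ↔ (¬(r ∨ (¬d)))))) ∧ ((¬h) → (((¬r) → ((¬(r ∧ (¬d))) ↔ (¬((r ∧ (¬d)) ∨ (¬d))))) ∧ (r → ((¬(d → r)) ↔ (¬((d → r) ∨ (¬d))))))).
Check whether (¬h) ∧ r implies it.
Every state satisfying the precondition satisfies the weakest precondition: the implication holds.
Answer: valid


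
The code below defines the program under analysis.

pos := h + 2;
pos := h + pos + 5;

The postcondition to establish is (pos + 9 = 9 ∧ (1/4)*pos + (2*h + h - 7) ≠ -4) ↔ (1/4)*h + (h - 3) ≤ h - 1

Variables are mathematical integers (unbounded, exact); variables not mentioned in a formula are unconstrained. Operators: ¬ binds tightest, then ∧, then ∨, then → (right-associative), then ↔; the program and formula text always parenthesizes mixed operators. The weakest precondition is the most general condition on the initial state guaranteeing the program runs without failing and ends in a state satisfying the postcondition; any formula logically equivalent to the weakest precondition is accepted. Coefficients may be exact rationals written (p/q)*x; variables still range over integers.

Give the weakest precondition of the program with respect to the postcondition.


Working backward. After the program, the postcondition (pos + 9 = 9 ∧ (1/4)*pos + (2*h + h - 7) ≠ -4) ↔ (1/4)*h + (h - 3) ≤ h - 1 must hold; in canonical form it is (pos = 0 ∧ 3*h + (1/4)*pos ≠ 3) ↔ (1/4)*h ≤ 2.
Before pos := h + pos + 5: (h + pos = -5 ∧ (13/4)*h + (1/4)*pos ≠ 7/4) ↔ (1/4)*h ≤ 2
Before pos := h + 2: (2*h = -7 ∧ (7/2)*h ≠ 5/4) ↔ (1/4)*h ≤ 2
Answer: WP = (2*h = -7 ∧ (7/2)*h ≠ 5/4) ↔ (1/4)*h ≤ 2


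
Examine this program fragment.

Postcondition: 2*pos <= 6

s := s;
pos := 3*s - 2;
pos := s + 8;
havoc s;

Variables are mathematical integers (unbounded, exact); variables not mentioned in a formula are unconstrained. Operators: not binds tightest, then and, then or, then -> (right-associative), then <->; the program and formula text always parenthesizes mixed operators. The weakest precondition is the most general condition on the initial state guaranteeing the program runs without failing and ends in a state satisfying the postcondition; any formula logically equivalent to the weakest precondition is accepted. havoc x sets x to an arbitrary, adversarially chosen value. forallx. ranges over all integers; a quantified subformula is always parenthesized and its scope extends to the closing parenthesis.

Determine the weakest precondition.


Working backward. After the program, 2*pos <= 6 must hold.
Before havoc s: 2*pos <= 6
Before pos := s + 8: 2*s <= -10
Before pos := 3*s - 2: 2*s <= -10
Before s := s: 2*s <= -10
Answer: WP = 2*s <= -10


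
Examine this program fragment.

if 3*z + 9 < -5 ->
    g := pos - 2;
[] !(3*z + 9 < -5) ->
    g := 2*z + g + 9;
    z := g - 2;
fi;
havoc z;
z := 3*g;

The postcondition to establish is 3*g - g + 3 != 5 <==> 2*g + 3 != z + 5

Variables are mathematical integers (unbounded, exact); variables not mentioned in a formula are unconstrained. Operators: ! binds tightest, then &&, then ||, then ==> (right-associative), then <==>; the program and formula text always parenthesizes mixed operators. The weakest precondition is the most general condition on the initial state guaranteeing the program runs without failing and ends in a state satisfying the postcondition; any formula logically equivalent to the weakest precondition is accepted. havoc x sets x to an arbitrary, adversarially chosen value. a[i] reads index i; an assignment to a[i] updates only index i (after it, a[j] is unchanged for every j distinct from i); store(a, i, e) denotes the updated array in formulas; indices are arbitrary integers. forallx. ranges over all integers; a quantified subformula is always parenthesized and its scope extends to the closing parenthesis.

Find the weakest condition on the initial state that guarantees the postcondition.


Working backward. After the program, the postcondition 3*g - g + 3 != 5 <==> 2*g + 3 != z + 5 must hold; in canonical form it is 2*g != 2 <==> 2*g != z + 2.
Before z := 3*g: 2*g != 2 <==> g != -2
Before havoc z: 2*g != 2 <==> g != -2
Then branch requires 2*pos != 6 <==> pos != 0; else branch requires 2*g + 4*z != -16 <==> g + 2*z != -11.
Before the if: (3*z < -14 ==> (2*pos != 6 <==> pos != 0)) && ((!(3*z < -14)) ==> (2*g + 4*z != -16 <==> g + 2*z != -11))
Answer: WP = (3*z < -14 ==> (2*pos != 6 <==> pos != 0)) && ((!(3*z < -14)) ==> (2*g + 4*z != -16 <==> g + 2*z != -11))


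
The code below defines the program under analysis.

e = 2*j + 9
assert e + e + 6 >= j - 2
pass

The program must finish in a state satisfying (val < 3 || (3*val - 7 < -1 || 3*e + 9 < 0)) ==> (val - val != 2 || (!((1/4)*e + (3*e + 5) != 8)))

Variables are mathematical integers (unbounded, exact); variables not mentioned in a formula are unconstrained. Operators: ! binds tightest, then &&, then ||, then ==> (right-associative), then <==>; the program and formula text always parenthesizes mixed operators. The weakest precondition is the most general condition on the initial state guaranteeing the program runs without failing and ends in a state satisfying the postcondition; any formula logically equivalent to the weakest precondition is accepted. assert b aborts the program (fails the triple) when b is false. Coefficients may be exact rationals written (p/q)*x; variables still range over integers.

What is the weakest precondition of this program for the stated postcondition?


Working backward. After the program, the postcondition (val < 3 || (3*val - 7 < -1 || 3*e + 9 < 0)) ==> (val - val != 2 || (!((1/4)*e + (3*e + 5) != 8))) must hold; in canonical form it is true.
Before skip: true
Before assert e + e + 6 >= j - 2: 2*e >= j - 8
Before e := 2*j + 9: 3*j >= -26
Answer: WP = 3*j >= -26


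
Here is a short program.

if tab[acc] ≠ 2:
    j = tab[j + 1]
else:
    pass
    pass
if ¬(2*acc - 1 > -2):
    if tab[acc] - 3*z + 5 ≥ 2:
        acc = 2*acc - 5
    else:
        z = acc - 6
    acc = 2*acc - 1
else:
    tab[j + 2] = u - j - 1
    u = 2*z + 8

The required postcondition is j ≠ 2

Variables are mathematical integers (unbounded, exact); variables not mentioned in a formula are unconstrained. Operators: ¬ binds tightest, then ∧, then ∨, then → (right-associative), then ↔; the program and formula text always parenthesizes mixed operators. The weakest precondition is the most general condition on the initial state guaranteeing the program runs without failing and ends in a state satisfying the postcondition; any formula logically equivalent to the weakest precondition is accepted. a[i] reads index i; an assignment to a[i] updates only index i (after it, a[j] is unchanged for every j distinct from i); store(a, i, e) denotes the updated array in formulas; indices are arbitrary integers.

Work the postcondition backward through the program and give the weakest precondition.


Working backward. After the program, j ≠ 2 must hold.
Then branch requires (tab[acc] ≥ 3*z - 3 → j ≠ 2) ∧ ((¬(tab[acc] ≥ 3*z - 3)) → j ≠ 2); else branch requires j ≠ 2.
Before the if: ((¬(2*acc > -1)) → ((tab[acc] ≥ 3*z - 3 → j ≠ 2) ∧ ((¬(tab[acc] ≥ 3*z - 3)) → j ≠ 2))) ∧ (2*acc > -1 → j ≠ 2)
Then branch requires ((¬(2*acc > -1)) → ((tab[acc] ≥ 3*z - 3 → tab[j + 1] ≠ 2) ∧ ((¬(tab[acc] ≥ 3*z - 3)) → tab[j + 1] ≠ 2))) ∧ (2*acc > -1 → tab[j + 1] ≠ 2); else branch requires ((¬(2*acc > -1)) → ((tab[acc] ≥ 3*z - 3 → j ≠ 2) ∧ ((¬(tab[acc] ≥ 3*z - 3)) → j ≠ 2))) ∧ (2*acc > -1 → j ≠ 2).
Before the if: (tab[acc] ≠ 2 → (((¬(2*acc > -1)) → ((tab[acc] ≥ 3*z - 3 → tab[j + 1] ≠ 2) ∧ ((¬(tab[acc] ≥ 3*z - 3)) → tab[j + 1] ≠ 2))) ∧ (2*acc > -1 → tab[j + 1] ≠ 2))) ∧ ((¬(tab[acc] ≠ 2)) → (((¬(2*acc > -1)) → ((tab[acc] ≥ 3*z - 3 → j ≠ 2) ∧ ((¬(tab[acc] ≥ 3*z - 3)) → j ≠ 2))) ∧ (2*acc > -1 → j ≠ 2)))
Answer: WP = (tab[acc] ≠ 2 → (((¬(2*acc > -1)) → ((tab[acc] ≥ 3*z - 3 → tab[j + 1] ≠ 2) ∧ ((¬(tab[acc] ≥ 3*z - 3)) → tab[j + 1] ≠ 2))) ∧ (2*acc > -1 → tab[j + 1] ≠ 2))) ∧ ((¬(tab[acc] ≠ 2)) → (((¬(2*acc > -1)) → ((tab[acc] ≥ 3*z - 3 → j ≠ 2) ∧ ((¬(tab[acc] ≥ 3*z - 3)) → j ≠ 2))) ∧ (2*acc > -1 → j ≠ 2)))


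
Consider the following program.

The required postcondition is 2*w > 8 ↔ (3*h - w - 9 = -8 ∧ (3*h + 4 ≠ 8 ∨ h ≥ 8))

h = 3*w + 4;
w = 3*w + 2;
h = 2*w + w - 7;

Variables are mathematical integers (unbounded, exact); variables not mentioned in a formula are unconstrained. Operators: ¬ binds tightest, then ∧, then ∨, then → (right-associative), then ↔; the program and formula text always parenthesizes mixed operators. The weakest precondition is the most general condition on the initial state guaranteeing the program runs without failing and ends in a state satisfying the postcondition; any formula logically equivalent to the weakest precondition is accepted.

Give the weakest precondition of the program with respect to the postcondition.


Working backward. After the program, the postcondition 2*w > 8 ↔ (3*h - w - 9 = -8 ∧ (3*h + 4 ≠ 8 ∨ h ≥ 8)) must hold; in canonical form it is 2*w > 8 ↔ (3*h = w + 1 ∧ (3*h ≠ 4 ∨ h ≥ 8)).
Before h := 2*w + w - 7: 2*w > 8 ↔ (8*w = 22 ∧ (9*w ≠ 25 ∨ 3*w ≥ 15))
Before w := 3*w + 2: 6*w > 4 ↔ (24*w = 6 ∧ (27*w ≠ 7 ∨ 9*w ≥ 9))
Before h := 3*w + 4: 6*w > 4 ↔ (24*w = 6 ∧ (27*w ≠ 7 ∨ 9*w ≥ 9))
Answer: WP = 6*w > 4 ↔ (24*w = 6 ∧ (27*w ≠ 7 ∨ 9*w ≥ 9))


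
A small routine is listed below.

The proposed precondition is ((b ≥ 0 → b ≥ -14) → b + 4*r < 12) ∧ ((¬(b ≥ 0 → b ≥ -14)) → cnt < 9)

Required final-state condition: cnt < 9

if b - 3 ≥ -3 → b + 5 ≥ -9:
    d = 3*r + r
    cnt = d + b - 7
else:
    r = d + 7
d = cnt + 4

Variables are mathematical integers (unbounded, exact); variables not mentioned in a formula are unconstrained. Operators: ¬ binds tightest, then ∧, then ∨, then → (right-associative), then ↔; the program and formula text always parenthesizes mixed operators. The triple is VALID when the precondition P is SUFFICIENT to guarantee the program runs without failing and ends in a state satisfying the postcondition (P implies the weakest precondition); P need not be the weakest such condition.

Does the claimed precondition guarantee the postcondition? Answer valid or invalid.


Working backward. After the program, cnt < 9 must hold.
Before d := cnt + 4: cnt < 9
Then branch requires b + 4*r < 16; else branch requires cnt < 9.
Before the if: ((b ≥ 0 → b ≥ -14) → b + 4*r < 16) ∧ ((¬(b ≥ 0 → b ≥ -14)) → cnt < 9)
The weakest precondition is ((b ≥ 0 → b ≥ -14) → b + 4*r < 16) ∧ ((¬(b ≥ 0 → b ≥ -14)) → cnt < 9).
Check whether ((b ≥ 0 → b ≥ -14) → b + 4*r < 12) ∧ ((¬(b ≥ 0 → b ≥ -14)) → cnt < 9) implies it.
Every state satisfying the precondition satisfies the weakest precondition: the implication holds.
Answer: valid


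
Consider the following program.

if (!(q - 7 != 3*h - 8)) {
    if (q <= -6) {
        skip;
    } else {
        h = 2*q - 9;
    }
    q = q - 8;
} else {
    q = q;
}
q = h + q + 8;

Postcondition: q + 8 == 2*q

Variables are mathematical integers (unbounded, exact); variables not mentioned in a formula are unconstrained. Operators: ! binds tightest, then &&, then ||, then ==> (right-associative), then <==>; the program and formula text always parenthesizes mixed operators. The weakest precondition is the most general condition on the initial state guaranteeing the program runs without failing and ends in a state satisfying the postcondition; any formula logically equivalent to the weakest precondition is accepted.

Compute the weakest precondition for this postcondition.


Working backward. After the program, the postcondition q + 8 == 2*q must hold; in canonical form it is q == 8.
Before q := h + q + 8: h + q == 0
Then branch requires (q <= -6 ==> h + q == 8) && ((!(q <= -6)) ==> 3*q == 17); else branch requires h + q == 0.
Before the if: ((!(q != 3*h - 1)) ==> ((q <= -6 ==> h + q == 8) && ((!(q <= -6)) ==> 3*q == 17))) && (q != 3*h - 1 ==> h + q == 0)
Answer: WP = ((!(q != 3*h - 1)) ==> ((q <= -6 ==> h + q == 8) && ((!(q <= -6)) ==> 3*q == 17))) && (q != 3*h - 1 ==> h + q == 0)


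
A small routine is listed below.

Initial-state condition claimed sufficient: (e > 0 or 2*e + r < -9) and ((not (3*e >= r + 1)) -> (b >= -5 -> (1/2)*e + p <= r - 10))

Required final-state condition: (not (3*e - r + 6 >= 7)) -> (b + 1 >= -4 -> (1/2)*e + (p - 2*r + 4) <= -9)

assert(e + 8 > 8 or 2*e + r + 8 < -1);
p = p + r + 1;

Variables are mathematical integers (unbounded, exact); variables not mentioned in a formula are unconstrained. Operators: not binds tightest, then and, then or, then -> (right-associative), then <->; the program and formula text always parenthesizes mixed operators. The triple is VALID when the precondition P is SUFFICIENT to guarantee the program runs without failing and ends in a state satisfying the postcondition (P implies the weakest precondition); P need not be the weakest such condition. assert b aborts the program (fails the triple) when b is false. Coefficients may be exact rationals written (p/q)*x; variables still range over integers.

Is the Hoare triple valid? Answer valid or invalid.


Working backward. After the program, the postcondition (not (3*e - r + 6 >= 7)) -> (b + 1 >= -4 -> (1/2)*e + (p - 2*r + 4) <= -9) must hold; in canonical form it is (not (3*e >= r + 1)) -> (b >= -5 -> (1/2)*e + p <= 2*r - 13).
Before p := p + r + 1: (not (3*e >= r + 1)) -> (b >= -5 -> (1/2)*e + p <= r - 14)
Before assert e + 8 > 8 or 2*e + r + 8 < -1: (e > 0 or 2*e + r < -9) and ((not (3*e >= r + 1)) -> (b >= -5 -> (1/2)*e + p <= r - 14))
The weakest precondition is (e > 0 or 2*e + r < -9) and ((not (3*e >= r + 1)) -> (b >= -5 -> (1/2)*e + p <= r - 14)).
Check whether (e > 0 or 2*e + r < -9) and ((not (3*e >= r + 1)) -> (b >= -5 -> (1/2)*e + p <= r - 10)) implies it.
Countermodel: at the initial state b = -5, e = -2, p = -15, r = -6, the precondition holds but the weakest precondition fails.
Answer: invalid


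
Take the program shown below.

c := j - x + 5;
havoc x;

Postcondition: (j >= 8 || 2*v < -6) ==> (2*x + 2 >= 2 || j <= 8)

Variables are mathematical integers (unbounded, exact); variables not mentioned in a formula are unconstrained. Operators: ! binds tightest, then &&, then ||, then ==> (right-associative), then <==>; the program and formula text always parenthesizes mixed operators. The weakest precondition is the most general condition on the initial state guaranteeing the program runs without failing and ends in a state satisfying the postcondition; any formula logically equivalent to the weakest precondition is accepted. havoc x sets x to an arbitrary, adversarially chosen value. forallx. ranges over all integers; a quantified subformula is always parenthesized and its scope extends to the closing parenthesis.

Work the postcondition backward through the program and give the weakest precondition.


Working backward. After the program, the postcondition (j >= 8 || 2*v < -6) ==> (2*x + 2 >= 2 || j <= 8) must hold; in canonical form it is (j >= 8 || 2*v < -6) ==> (2*x >= 0 || j <= 8).
Before havoc x: forall x_1. ((j >= 8 || 2*v < -6) ==> (2*x_1 >= 0 || j <= 8))
Before c := j - x + 5: forall x_1. ((j >= 8 || 2*v < -6) ==> (2*x_1 >= 0 || j <= 8))
Answer: WP = forall x_1. ((j >= 8 || 2*v < -6) ==> (2*x_1 >= 0 || j <= 8))


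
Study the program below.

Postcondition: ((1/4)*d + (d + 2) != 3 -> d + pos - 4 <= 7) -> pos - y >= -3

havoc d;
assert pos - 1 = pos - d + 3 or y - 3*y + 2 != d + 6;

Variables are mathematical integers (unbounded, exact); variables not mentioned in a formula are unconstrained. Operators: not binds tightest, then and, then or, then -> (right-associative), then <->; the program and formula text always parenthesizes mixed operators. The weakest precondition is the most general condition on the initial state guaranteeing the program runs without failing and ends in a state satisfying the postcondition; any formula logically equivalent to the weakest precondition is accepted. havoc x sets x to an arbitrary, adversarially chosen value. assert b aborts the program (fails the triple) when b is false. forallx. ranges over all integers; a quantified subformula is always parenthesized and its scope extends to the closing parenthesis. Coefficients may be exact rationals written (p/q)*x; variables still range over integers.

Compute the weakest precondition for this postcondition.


Working backward. After the program, the postcondition ((1/4)*d + (d + 2) != 3 -> d + pos - 4 <= 7) -> pos - y >= -3 must hold; in canonical form it is ((5/4)*d != 1 -> d + pos <= 11) -> pos >= y - 3.
Before assert pos - 1 = pos - d + 3 or y - 3*y + 2 != d + 6: (d = 4 or d + 2*y != -4) and (((5/4)*d != 1 -> d + pos <= 11) -> pos >= y - 3)
Before havoc d: forall d_1. ((d_1 = 4 or d_1 + 2*y != -4) and (((5/4)*d_1 != 1 -> d_1 + pos <= 11) -> pos >= y - 3))
Answer: WP = forall d_1. ((d_1 = 4 or d_1 + 2*y != -4) and (((5/4)*d_1 != 1 -> d_1 + pos <= 11) -> pos >= y - 3))


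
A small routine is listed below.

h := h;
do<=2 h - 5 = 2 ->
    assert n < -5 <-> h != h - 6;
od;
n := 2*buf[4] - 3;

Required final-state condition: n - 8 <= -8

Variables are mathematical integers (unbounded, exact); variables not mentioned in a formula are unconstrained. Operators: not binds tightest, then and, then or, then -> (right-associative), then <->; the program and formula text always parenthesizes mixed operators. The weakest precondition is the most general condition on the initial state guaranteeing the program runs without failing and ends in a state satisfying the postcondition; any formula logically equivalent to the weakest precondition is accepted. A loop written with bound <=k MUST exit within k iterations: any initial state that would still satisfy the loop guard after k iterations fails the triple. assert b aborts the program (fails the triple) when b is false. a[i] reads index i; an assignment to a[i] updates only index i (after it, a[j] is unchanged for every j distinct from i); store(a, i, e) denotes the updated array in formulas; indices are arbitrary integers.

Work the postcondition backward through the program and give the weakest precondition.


Working backward. After the program, the postcondition n - 8 <= -8 must hold; in canonical form it is n <= 0.
Before n := 2*buf[4] - 3: 2*buf[4] <= 3
Before the loop (bound <=2), unroll the exhaustion recursion (WP_0 = exit-now case; WP_j = one more guarded iteration, up to j = 2):
  WP_0: (not (h = 7)) and 2*buf[4] <= 3
  WP_1: (h = 7 -> (n < -5 and (not (h = 7)) and 2*buf[4] <= 3)) and ((not (h = 7)) -> 2*buf[4] <= 3)
  WP_2: (h = 7 -> (n < -5 and (h = 7 -> (n < -5 and (not (h = 7)) and 2*buf[4] <= 3)) and ((not (h = 7)) -> 2*buf[4] <= 3))) and ((not (h = 7)) -> 2*buf[4] <= 3)
So before the loop: (h = 7 -> (n < -5 and (h = 7 -> (n < -5 and (not (h = 7)) and 2*buf[4] <= 3)) and ((not (h = 7)) -> 2*buf[4] <= 3))) and ((not (h = 7)) -> 2*buf[4] <= 3)
Before h := h: (h = 7 -> (n < -5 and (h = 7 -> (n < -5 and (not (h = 7)) and 2*buf[4] <= 3)) and ((not (h = 7)) -> 2*buf[4] <= 3))) and ((not (h = 7)) -> 2*buf[4] <= 3)
Answer: WP = (h = 7 -> (n < -5 and (h = 7 -> (n < -5 and (not (h = 7)) and 2*buf[4] <= 3)) and ((not (h = 7)) -> 2*buf[4] <= 3))) and ((not (h = 7)) -> 2*buf[4] <= 3)


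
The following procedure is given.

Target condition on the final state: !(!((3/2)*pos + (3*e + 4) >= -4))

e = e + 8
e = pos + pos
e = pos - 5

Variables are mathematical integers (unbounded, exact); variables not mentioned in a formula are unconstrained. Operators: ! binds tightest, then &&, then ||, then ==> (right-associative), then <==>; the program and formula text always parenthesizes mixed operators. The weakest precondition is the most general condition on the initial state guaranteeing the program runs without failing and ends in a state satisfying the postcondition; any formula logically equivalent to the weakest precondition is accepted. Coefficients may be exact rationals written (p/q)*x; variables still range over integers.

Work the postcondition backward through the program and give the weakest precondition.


Working backward. After the program, the postcondition !(!((3/2)*pos + (3*e + 4) >= -4)) must hold; in canonical form it is 3*e + (3/2)*pos >= -8.
Before e := pos - 5: (9/2)*pos >= 7
Before e := pos + pos: (9/2)*pos >= 7
Before e := e + 8: (9/2)*pos >= 7
Answer: WP = (9/2)*pos >= 7


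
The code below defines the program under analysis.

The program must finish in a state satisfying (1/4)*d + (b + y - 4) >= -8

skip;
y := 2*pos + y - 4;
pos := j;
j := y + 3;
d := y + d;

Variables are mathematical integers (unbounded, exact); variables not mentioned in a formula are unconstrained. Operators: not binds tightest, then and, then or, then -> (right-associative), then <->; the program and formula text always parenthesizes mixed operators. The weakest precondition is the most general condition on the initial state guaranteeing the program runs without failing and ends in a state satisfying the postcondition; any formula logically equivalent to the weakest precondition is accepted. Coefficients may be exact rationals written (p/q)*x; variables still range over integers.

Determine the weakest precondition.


Working backward. After the program, the postcondition (1/4)*d + (b + y - 4) >= -8 must hold; in canonical form it is b + (1/4)*d + y >= -4.
Before d := y + d: b + (1/4)*d + (5/4)*y >= -4
Before j := y + 3: b + (1/4)*d + (5/4)*y >= -4
Before pos := j: b + (1/4)*d + (5/4)*y >= -4
Before y := 2*pos + y - 4: b + (1/4)*d + (5/2)*pos + (5/4)*y >= 1
Before skip: b + (1/4)*d + (5/2)*pos + (5/4)*y >= 1
Answer: WP = b + (1/4)*d + (5/2)*pos + (5/4)*y >= 1


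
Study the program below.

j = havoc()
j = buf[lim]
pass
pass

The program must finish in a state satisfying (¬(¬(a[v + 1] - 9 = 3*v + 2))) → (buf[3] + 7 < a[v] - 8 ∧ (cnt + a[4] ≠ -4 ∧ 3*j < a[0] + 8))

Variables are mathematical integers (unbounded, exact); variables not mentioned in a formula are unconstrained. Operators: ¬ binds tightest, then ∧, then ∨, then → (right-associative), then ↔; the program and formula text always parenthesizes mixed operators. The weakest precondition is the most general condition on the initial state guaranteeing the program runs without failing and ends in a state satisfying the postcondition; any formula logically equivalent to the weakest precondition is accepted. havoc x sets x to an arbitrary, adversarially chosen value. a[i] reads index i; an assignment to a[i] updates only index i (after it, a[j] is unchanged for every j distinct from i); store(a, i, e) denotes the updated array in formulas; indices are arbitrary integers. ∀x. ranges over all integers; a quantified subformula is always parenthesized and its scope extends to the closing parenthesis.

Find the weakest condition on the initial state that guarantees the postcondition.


Working backward. After the program, the postcondition (¬(¬(a[v + 1] - 9 = 3*v + 2))) → (buf[3] + 7 < a[v] - 8 ∧ (cnt + a[4] ≠ -4 ∧ 3*j < a[0] + 8)) must hold; in canonical form it is a[v + 1] = 3*v + 11 → (buf[3] < a[v] - 15 ∧ a[4] + cnt ≠ -4 ∧ 3*j < a[0] + 8).
Before skip: a[v + 1] = 3*v + 11 → (buf[3] < a[v] - 15 ∧ a[4] + cnt ≠ -4 ∧ 3*j < a[0] + 8)
Before skip: a[v + 1] = 3*v + 11 → (buf[3] < a[v] - 15 ∧ a[4] + cnt ≠ -4 ∧ 3*j < a[0] + 8)
Before j := buf[lim]: a[v + 1] = 3*v + 11 → (buf[3] < a[v] - 15 ∧ a[4] + cnt ≠ -4 ∧ 3*buf[lim] < a[0] + 8)
Before havoc j: a[v + 1] = 3*v + 11 → (buf[3] < a[v] - 15 ∧ a[4] + cnt ≠ -4 ∧ 3*buf[lim] < a[0] + 8)
Answer: WP = a[v + 1] = 3*v + 11 → (buf[3] < a[v] - 15 ∧ a[4] + cnt ≠ -4 ∧ 3*buf[lim] < a[0] + 8)


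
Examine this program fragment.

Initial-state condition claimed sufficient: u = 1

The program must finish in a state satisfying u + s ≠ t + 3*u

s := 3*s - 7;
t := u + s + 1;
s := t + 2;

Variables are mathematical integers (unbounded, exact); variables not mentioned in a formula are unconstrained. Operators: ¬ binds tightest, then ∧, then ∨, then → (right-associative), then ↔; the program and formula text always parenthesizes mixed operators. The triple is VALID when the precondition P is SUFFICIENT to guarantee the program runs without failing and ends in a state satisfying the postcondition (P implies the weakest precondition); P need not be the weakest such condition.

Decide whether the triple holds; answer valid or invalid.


Working backward. After the program, the postcondition u + s ≠ t + 3*u must hold; in canonical form it is s ≠ t + 2*u.
Before s := t + 2: 2*u ≠ 2
Before t := u + s + 1: 2*u ≠ 2
Before s := 3*s - 7: 2*u ≠ 2
The weakest precondition is 2*u ≠ 2.
Check whether u = 1 implies it.
Countermodel: at the initial state u = 1, the precondition holds but the weakest precondition fails.
Answer: invalid


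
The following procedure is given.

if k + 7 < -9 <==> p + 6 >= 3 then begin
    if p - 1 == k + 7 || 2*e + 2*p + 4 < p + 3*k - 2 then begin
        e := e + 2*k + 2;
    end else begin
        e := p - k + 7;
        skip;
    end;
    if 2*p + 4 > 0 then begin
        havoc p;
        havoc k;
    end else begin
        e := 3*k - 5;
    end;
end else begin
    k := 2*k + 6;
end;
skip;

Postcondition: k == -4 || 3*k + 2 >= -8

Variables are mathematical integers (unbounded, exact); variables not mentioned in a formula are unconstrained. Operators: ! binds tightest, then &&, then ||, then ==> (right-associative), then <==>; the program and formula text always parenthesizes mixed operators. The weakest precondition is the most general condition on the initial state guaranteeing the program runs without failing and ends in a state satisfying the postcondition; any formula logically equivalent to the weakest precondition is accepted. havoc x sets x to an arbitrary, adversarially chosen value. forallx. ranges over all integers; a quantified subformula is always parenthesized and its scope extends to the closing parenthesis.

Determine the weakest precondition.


Working backward. After the program, the postcondition k == -4 || 3*k + 2 >= -8 must hold; in canonical form it is k == -4 || 3*k >= -10.
Before skip: k == -4 || 3*k >= -10
Then branch requires ((p == k + 8 || 2*e + p < 3*k - 6) ==> ((2*p > -4 ==> (forall k_1. (k_1 == -4 || 3*k_1 >= -10))) && ((!(2*p > -4)) ==> (k == -4 || 3*k >= -10)))) && ((!(p == k + 8 || 2*e + p < 3*k - 6)) ==> ((2*p > -4 ==> (forall k_1. (k_1 == -4 || 3*k_1 >= -10))) && ((!(2*p > -4)) ==> (k == -4 || 3*k >= -10)))); else branch requires 2*k == -10 || 6*k >= -28.
Before the if: ((k < -16 <==> p >= -3) ==> (((p == k + 8 || 2*e + p < 3*k - 6) ==> ((2*p > -4 ==> (forall k_1. (k_1 == -4 || 3*k_1 >= -10))) && ((!(2*p > -4)) ==> (k == -4 || 3*k >= -10)))) && ((!(p == k + 8 || 2*e + p < 3*k - 6)) ==> ((2*p > -4 ==> (forall k_1. (k_1 == -4 || 3*k_1 >= -10))) && ((!(2*p > -4)) ==> (k == -4 || 3*k >= -10)))))) && ((!(k < -16 <==> p >= -3)) ==> (2*k == -10 || 6*k >= -28))
Answer: WP = ((k < -16 <==> p >= -3) ==> (((p == k + 8 || 2*e + p < 3*k - 6) ==> ((2*p > -4 ==> (forall k_1. (k_1 == -4 || 3*k_1 >= -10))) && ((!(2*p > -4)) ==> (k == -4 || 3*k >= -10)))) && ((!(p == k + 8 || 2*e + p < 3*k - 6)) ==> ((2*p > -4 ==> (forall k_1. (k_1 == -4 || 3*k_1 >= -10))) && ((!(2*p > -4)) ==> (k == -4 || 3*k >= -10)))))) && ((!(k < -16 <==> p >= -3)) ==> (2*k == -10 || 6*k >= -28))


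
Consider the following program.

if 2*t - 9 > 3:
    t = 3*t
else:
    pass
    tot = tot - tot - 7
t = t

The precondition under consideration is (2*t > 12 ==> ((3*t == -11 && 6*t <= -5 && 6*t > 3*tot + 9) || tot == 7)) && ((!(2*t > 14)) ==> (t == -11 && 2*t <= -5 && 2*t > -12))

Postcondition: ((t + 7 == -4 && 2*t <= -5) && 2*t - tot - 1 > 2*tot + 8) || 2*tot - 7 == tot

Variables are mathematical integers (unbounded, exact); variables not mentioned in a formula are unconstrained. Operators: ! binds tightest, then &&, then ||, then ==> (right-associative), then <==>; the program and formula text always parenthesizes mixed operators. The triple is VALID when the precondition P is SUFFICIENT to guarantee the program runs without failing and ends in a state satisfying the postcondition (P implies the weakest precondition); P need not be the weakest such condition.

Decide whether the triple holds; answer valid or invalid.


Working backward. After the program, the postcondition ((t + 7 == -4 && 2*t <= -5) && 2*t - tot - 1 > 2*tot + 8) || 2*tot - 7 == tot must hold; in canonical form it is (t == -11 && 2*t <= -5 && 2*t > 3*tot + 9) || tot == 7.
Before t := t: (t == -11 && 2*t <= -5 && 2*t > 3*tot + 9) || tot == 7
Then branch requires (3*t == -11 && 6*t <= -5 && 6*t > 3*tot + 9) || tot == 7; else branch requires t == -11 && 2*t <= -5 && 2*t > -12.
Before the if: (2*t > 12 ==> ((3*t == -11 && 6*t <= -5 && 6*t > 3*tot + 9) || tot == 7)) && ((!(2*t > 12)) ==> (t == -11 && 2*t <= -5 && 2*t > -12))
The weakest precondition is (2*t > 12 ==> ((3*t == -11 && 6*t <= -5 && 6*t > 3*tot + 9) || tot == 7)) && ((!(2*t > 12)) ==> (t == -11 && 2*t <= -5 && 2*t > -12)).
Check whether (2*t > 12 ==> ((3*t == -11 && 6*t <= -5 && 6*t > 3*tot + 9) || tot == 7)) && ((!(2*t > 14)) ==> (t == -11 && 2*t <= -5 && 2*t > -12)) implies it.
Every state satisfying the precondition satisfies the weakest precondition: the implication holds.
Answer: valid


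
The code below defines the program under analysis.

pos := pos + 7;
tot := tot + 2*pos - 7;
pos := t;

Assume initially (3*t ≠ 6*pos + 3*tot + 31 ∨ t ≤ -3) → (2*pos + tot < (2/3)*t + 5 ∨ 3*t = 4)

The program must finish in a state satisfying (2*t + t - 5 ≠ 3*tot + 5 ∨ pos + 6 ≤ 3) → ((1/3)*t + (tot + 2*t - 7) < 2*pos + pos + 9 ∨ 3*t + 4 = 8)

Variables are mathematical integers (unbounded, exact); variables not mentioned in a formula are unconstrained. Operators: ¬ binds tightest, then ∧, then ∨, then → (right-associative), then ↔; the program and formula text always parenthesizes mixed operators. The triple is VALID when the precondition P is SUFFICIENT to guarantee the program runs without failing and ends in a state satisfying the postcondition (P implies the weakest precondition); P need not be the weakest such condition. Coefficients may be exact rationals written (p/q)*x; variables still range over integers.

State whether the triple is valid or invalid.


Working backward. After the program, the postcondition (2*t + t - 5 ≠ 3*tot + 5 ∨ pos + 6 ≤ 3) → ((1/3)*t + (tot + 2*t - 7) < 2*pos + pos + 9 ∨ 3*t + 4 = 8) must hold; in canonical form it is (3*t ≠ 3*tot + 10 ∨ pos ≤ -3) → ((7/3)*t + tot < 3*pos + 16 ∨ 3*t = 4).
Before pos := t: (3*t ≠ 3*tot + 10 ∨ t ≤ -3) → (tot < (2/3)*t + 16 ∨ 3*t = 4)
Before tot := tot + 2*pos - 7: (3*t ≠ 6*pos + 3*tot - 11 ∨ t ≤ -3) → (2*pos + tot < (2/3)*t + 23 ∨ 3*t = 4)
Before pos := pos + 7: (3*t ≠ 6*pos + 3*tot + 31 ∨ t ≤ -3) → (2*pos + tot < (2/3)*t + 9 ∨ 3*t = 4)
The weakest precondition is (3*t ≠ 6*pos + 3*tot + 31 ∨ t ≤ -3) → (2*pos + tot < (2/3)*t + 9 ∨ 3*t = 4).
Check whether (3*t ≠ 6*pos + 3*tot + 31 ∨ t ≤ -3) → (2*pos + tot < (2/3)*t + 5 ∨ 3*t = 4) implies it.
Every state satisfying the precondition satisfies the weakest precondition: the implication holds.
Answer: valid


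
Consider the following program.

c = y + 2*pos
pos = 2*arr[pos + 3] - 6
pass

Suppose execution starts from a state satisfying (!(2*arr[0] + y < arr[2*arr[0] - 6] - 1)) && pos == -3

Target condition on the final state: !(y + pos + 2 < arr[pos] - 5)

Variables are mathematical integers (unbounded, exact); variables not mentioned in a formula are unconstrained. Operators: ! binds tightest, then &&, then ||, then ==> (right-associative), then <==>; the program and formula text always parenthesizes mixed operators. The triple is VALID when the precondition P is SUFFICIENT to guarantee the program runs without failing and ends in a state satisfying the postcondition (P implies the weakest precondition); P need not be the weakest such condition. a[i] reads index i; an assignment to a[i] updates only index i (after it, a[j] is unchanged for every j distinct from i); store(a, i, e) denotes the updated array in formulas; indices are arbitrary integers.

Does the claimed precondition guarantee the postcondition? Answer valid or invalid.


Working backward. After the program, the postcondition !(y + pos + 2 < arr[pos] - 5) must hold; in canonical form it is !(pos + y < arr[pos] - 7).
Before skip: !(pos + y < arr[pos] - 7)
Before pos := 2*arr[pos + 3] - 6: !(2*arr[pos + 3] + y < arr[2*arr[pos + 3] - 6] - 1)
Before c := y + 2*pos: !(2*arr[pos + 3] + y < arr[2*arr[pos + 3] - 6] - 1)
The weakest precondition is !(2*arr[pos + 3] + y < arr[2*arr[pos + 3] - 6] - 1).
Check whether (!(2*arr[0] + y < arr[2*arr[0] - 6] - 1)) && pos == -3 implies it.
Every state satisfying the precondition satisfies the weakest precondition: the implication holds.
Answer: valid


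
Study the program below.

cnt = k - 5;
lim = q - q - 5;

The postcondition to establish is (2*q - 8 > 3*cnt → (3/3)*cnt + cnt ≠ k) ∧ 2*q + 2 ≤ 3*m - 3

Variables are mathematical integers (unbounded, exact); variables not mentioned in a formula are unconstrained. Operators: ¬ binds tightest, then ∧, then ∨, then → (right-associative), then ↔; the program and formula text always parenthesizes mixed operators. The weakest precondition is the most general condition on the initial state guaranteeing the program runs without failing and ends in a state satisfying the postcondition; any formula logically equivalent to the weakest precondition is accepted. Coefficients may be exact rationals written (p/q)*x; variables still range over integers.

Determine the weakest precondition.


Working backward. After the program, the postcondition (2*q - 8 > 3*cnt → (3/3)*cnt + cnt ≠ k) ∧ 2*q + 2 ≤ 3*m - 3 must hold; in canonical form it is (2*q > 3*cnt + 8 → 2*cnt ≠ k) ∧ 2*q ≤ 3*m - 5.
Before lim := q - q - 5: (2*q > 3*cnt + 8 → 2*cnt ≠ k) ∧ 2*q ≤ 3*m - 5
Before cnt := k - 5: (2*q > 3*k - 7 → k ≠ 10) ∧ 2*q ≤ 3*m - 5
Answer: WP = (2*q > 3*k - 7 → k ≠ 10) ∧ 2*q ≤ 3*m - 5


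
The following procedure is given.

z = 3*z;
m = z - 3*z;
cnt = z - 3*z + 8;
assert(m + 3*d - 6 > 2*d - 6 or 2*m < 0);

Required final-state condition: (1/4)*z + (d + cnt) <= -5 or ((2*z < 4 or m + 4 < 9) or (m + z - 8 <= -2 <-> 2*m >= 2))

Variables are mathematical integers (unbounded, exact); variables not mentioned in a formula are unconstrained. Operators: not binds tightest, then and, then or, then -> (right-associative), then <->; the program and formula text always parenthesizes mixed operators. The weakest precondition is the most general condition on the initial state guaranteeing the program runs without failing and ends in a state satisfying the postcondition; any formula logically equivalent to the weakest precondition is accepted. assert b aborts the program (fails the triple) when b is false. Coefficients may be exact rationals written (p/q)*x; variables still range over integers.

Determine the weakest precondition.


Working backward. After the program, the postcondition (1/4)*z + (d + cnt) <= -5 or ((2*z < 4 or m + 4 < 9) or (m + z - 8 <= -2 <-> 2*m >= 2)) must hold; in canonical form it is cnt + d + (1/4)*z <= -5 or 2*z < 4 or m < 5 or (m + z <= 6 <-> 2*m >= 2).
Before assert m + 3*d - 6 > 2*d - 6 or 2*m < 0: (d + m > 0 or 2*m < 0) and (cnt + d + (1/4)*z <= -5 or 2*z < 4 or m < 5 or (m + z <= 6 <-> 2*m >= 2))
Before cnt := z - 3*z + 8: (d + m > 0 or 2*m < 0) and (d <= (7/4)*z - 13 or 2*z < 4 or m < 5 or (m + z <= 6 <-> 2*m >= 2))
Before m := z - 3*z: (d > 2*z or 4*z > 0) and (d <= (7/4)*z - 13 or 2*z < 4 or 2*z > -5 or (z >= -6 <-> 4*z <= -2))
Before z := 3*z: (d > 6*z or 12*z > 0) and (d <= (21/4)*z - 13 or 6*z < 4 or 6*z > -5 or (3*z >= -6 <-> 12*z <= -2))
Answer: WP = (d > 6*z or 12*z > 0) and (d <= (21/4)*z - 13 or 6*z < 4 or 6*z > -5 or (3*z >= -6 <-> 12*z <= -2))


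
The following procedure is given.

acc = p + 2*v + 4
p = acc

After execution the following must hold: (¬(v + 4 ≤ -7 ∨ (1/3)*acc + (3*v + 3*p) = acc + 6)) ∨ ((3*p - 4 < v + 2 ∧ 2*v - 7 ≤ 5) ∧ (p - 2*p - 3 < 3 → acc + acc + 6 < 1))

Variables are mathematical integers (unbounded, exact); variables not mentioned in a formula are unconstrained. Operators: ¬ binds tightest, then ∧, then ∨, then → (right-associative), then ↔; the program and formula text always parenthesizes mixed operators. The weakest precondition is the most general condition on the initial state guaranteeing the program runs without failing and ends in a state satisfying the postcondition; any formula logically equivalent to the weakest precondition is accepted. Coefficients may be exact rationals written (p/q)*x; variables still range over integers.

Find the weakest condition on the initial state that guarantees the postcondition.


Working backward. After the program, the postcondition (¬(v + 4 ≤ -7 ∨ (1/3)*acc + (3*v + 3*p) = acc + 6)) ∨ ((3*p - 4 < v + 2 ∧ 2*v - 7 ≤ 5) ∧ (p - 2*p - 3 < 3 → acc + acc + 6 < 1)) must hold; in canonical form it is (¬(v ≤ -11 ∨ 3*p + 3*v = (2/3)*acc + 6)) ∨ (3*p < v + 6 ∧ 2*v ≤ 12 ∧ (p > -6 → 2*acc < -5)).
Before p := acc: (¬(v ≤ -11 ∨ (7/3)*acc + 3*v = 6)) ∨ (3*acc < v + 6 ∧ 2*v ≤ 12 ∧ (acc > -6 → 2*acc < -5))
Before acc := p + 2*v + 4: (¬(v ≤ -11 ∨ (7/3)*p + (23/3)*v = -10/3)) ∨ (3*p + 5*v < -6 ∧ 2*v ≤ 12 ∧ (p + 2*v > -10 → 2*p + 4*v < -13))
Answer: WP = (¬(v ≤ -11 ∨ (7/3)*p + (23/3)*v = -10/3)) ∨ (3*p + 5*v < -6 ∧ 2*v ≤ 12 ∧ (p + 2*v > -10 → 2*p + 4*v < -13))
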